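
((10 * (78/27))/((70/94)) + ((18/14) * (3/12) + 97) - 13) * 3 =31025/84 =369.35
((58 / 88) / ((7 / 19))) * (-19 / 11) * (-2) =10469 / 1694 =6.18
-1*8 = -8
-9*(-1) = 9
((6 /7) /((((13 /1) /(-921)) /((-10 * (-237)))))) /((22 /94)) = -615541140 /1001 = -614926.21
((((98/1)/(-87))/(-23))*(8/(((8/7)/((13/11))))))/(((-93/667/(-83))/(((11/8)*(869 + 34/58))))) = 518505897/1798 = 288379.25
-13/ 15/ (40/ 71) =-1.54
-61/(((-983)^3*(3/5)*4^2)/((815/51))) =248575/2325262388976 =0.00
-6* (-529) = 3174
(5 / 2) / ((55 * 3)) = 1 / 66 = 0.02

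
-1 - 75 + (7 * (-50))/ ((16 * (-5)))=-573/ 8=-71.62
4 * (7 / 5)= 28 / 5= 5.60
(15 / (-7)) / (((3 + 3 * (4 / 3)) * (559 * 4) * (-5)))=3 / 109564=0.00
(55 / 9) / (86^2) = 0.00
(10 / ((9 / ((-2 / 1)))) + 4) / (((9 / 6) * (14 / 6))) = 32 / 63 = 0.51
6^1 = 6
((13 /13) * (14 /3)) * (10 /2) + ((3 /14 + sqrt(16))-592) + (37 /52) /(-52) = -32052641 /56784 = -564.47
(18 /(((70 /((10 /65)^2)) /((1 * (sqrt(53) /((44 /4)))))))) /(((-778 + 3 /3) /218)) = -2616 * sqrt(53) /16851835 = -0.00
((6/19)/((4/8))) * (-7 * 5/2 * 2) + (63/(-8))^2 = 48531/1216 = 39.91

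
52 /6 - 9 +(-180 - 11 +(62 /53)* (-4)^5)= -220886 /159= -1389.22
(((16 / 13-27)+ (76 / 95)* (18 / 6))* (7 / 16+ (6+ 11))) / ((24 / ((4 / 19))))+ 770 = 30289133 / 39520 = 766.43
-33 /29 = -1.14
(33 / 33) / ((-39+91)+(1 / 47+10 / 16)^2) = 141376 / 7410601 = 0.02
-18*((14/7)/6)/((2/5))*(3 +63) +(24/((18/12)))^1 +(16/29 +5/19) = -536225/551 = -973.19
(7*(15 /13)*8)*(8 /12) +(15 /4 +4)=2643 /52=50.83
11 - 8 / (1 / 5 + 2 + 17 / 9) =208 / 23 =9.04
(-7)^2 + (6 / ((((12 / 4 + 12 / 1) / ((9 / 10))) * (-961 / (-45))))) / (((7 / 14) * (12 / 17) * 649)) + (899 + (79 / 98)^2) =28411633818803 / 29949545780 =948.65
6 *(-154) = -924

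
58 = 58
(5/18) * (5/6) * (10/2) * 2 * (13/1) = 1625/54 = 30.09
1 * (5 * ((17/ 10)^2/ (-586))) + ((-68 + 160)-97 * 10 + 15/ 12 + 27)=-9959359/ 11720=-849.77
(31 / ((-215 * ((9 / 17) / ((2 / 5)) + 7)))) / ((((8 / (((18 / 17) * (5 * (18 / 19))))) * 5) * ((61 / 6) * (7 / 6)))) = -90396 / 493635485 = -0.00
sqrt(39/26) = sqrt(6)/2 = 1.22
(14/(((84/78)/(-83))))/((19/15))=-16185/19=-851.84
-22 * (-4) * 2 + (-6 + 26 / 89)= 15156 / 89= 170.29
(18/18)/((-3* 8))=-0.04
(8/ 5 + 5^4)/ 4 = 156.65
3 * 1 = 3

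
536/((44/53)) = 7102/11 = 645.64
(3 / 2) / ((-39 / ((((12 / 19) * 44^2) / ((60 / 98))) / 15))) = -94864 / 18525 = -5.12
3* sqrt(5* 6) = 3* sqrt(30) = 16.43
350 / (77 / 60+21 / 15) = 3000 / 23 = 130.43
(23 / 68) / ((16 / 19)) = 437 / 1088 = 0.40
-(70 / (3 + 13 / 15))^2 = -275625 / 841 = -327.73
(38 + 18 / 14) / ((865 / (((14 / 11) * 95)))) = 950 / 173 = 5.49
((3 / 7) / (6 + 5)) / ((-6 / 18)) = -9 / 77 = -0.12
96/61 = 1.57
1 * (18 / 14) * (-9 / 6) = -27 / 14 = -1.93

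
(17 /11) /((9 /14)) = 238 /99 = 2.40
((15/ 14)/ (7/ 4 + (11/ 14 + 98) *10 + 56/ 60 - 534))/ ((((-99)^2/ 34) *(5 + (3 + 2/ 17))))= 14450/ 14408061327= 0.00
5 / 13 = 0.38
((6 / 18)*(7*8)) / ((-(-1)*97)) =56 / 291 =0.19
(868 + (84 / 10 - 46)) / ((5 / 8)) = 33216 / 25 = 1328.64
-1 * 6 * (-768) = 4608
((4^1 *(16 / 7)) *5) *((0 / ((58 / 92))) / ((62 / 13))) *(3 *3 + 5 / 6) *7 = 0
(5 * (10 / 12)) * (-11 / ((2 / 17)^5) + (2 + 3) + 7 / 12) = -1171368625 / 576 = -2033626.09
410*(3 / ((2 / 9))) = 5535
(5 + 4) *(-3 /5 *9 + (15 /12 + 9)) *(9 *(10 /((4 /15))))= 117855 /8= 14731.88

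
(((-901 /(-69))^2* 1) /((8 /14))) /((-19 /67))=-1052.23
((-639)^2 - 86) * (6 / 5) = 489882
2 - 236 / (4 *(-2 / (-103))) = -6073 / 2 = -3036.50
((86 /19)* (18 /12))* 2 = 258 /19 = 13.58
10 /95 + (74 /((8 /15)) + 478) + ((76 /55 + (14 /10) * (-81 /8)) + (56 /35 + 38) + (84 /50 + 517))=48585899 /41800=1162.34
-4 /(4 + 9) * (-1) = 4 /13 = 0.31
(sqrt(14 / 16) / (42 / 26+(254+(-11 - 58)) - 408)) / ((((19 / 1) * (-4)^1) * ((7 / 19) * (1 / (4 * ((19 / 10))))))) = 247 * sqrt(14) / 805840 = 0.00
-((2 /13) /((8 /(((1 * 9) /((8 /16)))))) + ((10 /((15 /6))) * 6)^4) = -8626185 /26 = -331776.35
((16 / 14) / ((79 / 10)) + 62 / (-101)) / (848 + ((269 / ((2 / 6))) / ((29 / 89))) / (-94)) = -71437556 / 125100945725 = -0.00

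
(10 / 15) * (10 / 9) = 20 / 27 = 0.74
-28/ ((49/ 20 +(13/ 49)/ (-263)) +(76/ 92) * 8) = -165984560/ 53694149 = -3.09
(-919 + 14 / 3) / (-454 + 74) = 2743 / 1140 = 2.41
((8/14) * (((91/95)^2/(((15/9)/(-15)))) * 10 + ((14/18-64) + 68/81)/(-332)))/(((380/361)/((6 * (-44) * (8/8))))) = 11808.05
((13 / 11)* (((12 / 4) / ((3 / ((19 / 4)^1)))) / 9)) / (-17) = -247 / 6732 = -0.04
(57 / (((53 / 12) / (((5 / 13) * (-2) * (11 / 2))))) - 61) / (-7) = 79649 / 4823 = 16.51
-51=-51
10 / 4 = 5 / 2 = 2.50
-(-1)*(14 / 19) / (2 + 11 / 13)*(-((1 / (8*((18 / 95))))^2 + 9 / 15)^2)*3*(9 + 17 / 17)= -1048353932899 / 125948805120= -8.32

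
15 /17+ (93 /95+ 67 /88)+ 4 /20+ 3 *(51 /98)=30528873 /6963880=4.38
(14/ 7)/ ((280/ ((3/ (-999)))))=-1/ 46620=-0.00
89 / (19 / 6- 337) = -534 / 2003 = -0.27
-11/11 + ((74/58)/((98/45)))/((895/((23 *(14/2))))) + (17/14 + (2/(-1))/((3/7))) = -473870/109011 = -4.35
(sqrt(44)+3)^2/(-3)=-53/3 - 4* sqrt(11)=-30.93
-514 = -514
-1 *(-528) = 528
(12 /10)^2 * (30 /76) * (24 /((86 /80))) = 10368 /817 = 12.69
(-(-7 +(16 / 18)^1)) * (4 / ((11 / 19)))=380 / 9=42.22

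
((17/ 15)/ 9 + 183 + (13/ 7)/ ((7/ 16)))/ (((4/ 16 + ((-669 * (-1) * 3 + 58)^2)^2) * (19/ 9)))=4957832/ 1015736725555926465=0.00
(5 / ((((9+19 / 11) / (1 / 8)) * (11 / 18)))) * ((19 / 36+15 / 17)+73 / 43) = 408925 / 1380128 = 0.30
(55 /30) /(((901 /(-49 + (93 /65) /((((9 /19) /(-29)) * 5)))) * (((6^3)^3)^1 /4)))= -89177 /1659938248800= -0.00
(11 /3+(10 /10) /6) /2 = 23 /12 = 1.92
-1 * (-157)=157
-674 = -674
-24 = -24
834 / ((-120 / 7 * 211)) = -973 / 4220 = -0.23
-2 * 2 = -4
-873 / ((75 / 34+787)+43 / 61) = -1810602 / 1638275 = -1.11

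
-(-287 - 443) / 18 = 365 / 9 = 40.56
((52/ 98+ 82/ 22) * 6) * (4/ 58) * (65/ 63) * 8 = 1591200/ 109417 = 14.54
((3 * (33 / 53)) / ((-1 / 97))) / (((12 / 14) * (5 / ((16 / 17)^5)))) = -11747721216 / 376262105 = -31.22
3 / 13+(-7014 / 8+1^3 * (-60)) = -48699 / 52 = -936.52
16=16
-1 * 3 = -3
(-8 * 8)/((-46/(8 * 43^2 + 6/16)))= 473356/23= 20580.70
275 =275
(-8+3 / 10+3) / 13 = -47 / 130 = -0.36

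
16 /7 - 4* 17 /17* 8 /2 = -96 /7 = -13.71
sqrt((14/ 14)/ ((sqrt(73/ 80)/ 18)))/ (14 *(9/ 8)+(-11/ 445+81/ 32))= 85440 *sqrt(2) *5^(1/ 4) *73^(3/ 4)/ 18978029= 0.24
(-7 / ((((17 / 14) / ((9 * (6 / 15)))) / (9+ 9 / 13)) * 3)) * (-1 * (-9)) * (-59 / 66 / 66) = 1092798 / 133705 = 8.17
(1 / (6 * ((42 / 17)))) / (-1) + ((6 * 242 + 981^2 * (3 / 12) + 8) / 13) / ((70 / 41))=27481843 / 2520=10905.49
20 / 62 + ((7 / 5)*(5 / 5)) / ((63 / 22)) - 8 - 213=-307163 / 1395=-220.19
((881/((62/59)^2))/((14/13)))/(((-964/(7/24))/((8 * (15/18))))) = -199339465/133402176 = -1.49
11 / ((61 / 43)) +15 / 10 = 1129 / 122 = 9.25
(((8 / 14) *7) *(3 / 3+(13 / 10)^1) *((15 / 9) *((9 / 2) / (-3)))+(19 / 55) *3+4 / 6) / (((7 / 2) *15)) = -1004 / 2475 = -0.41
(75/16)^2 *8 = 5625/32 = 175.78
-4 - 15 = -19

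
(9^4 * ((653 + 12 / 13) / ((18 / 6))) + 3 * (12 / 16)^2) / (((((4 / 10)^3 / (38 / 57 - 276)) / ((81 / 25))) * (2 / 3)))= -49755875126895 / 1664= -29901367263.76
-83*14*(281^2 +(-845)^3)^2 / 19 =-22257639320111381323.79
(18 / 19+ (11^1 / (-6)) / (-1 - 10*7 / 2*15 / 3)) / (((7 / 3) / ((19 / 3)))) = 1747 / 672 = 2.60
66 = 66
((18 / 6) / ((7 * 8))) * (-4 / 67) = -3 / 938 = -0.00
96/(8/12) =144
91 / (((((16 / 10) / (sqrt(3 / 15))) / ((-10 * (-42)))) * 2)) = 9555 * sqrt(5) / 4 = 5341.41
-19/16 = -1.19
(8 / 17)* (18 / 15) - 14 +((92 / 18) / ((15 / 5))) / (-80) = -247063 / 18360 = -13.46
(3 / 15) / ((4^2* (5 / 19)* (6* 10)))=19 / 24000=0.00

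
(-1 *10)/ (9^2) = -10/ 81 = -0.12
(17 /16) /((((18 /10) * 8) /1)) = 85 /1152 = 0.07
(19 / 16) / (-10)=-19 / 160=-0.12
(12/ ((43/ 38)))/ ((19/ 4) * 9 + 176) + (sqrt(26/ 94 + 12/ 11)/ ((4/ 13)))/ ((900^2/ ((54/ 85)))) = 0.05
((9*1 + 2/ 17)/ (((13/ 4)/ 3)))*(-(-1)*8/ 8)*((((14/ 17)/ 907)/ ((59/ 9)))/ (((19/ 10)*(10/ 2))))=468720/ 3819918479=0.00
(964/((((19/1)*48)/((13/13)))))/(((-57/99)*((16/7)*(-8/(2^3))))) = 18557/23104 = 0.80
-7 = -7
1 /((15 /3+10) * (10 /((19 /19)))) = 1 /150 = 0.01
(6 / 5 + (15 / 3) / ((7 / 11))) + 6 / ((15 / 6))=401 / 35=11.46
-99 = -99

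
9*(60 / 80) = 27 / 4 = 6.75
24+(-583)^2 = 339913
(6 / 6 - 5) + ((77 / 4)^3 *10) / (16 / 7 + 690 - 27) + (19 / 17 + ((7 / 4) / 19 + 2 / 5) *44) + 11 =136.99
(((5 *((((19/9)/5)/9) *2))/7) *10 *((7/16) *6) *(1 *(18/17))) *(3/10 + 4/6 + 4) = 2831/306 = 9.25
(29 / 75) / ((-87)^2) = 1 / 19575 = 0.00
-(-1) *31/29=1.07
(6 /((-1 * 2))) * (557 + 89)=-1938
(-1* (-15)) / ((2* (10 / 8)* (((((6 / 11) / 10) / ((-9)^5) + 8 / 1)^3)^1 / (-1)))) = -7612252689388272750 / 649578671147338578359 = -0.01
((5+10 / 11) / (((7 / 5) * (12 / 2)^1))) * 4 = 650 / 231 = 2.81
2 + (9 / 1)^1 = 11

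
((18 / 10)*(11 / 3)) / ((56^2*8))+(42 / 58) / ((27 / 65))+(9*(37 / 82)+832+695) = 2057534782573 / 1342333440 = 1532.80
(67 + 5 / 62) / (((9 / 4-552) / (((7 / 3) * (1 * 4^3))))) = -3726464 / 204507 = -18.22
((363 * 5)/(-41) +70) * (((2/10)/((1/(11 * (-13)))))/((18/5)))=-150865/738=-204.42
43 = 43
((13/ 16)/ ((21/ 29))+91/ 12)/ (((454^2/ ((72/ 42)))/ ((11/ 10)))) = 6435/ 80797472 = 0.00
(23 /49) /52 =23 /2548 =0.01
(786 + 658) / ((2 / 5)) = 3610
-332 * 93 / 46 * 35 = -23492.61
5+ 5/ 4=25/ 4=6.25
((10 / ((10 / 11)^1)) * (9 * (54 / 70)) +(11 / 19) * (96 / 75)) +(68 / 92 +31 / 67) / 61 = 24107920299 / 312553325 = 77.13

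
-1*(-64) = 64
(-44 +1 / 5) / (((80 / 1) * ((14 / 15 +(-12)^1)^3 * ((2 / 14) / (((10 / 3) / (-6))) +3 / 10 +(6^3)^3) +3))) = 344925 / 8605028075080688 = 0.00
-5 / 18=-0.28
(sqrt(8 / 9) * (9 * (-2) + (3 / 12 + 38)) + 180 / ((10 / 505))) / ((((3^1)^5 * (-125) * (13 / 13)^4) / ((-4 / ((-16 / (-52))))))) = 13 * sqrt(2) / 2250 + 2626 / 675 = 3.90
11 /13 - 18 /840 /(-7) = 10819 /12740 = 0.85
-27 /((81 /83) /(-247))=20501 /3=6833.67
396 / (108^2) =11 / 324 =0.03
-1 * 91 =-91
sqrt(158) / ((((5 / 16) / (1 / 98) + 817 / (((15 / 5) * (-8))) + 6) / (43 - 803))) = -9120 * sqrt(158) / 31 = -3697.96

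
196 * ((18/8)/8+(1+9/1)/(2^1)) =8281/8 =1035.12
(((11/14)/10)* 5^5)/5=1375/28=49.11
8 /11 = 0.73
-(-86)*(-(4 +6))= -860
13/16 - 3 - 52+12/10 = -4239/80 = -52.99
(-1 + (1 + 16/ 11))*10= 14.55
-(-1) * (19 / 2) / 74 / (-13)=-19 / 1924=-0.01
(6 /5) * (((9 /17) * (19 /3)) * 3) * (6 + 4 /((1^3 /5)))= 26676 /85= 313.84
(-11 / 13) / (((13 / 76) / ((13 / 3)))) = -836 / 39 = -21.44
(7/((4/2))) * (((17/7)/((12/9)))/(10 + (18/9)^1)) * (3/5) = 51/160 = 0.32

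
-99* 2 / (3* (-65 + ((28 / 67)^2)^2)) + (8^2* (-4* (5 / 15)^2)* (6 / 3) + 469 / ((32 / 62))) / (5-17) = -158287974659923 / 2262311785152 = -69.97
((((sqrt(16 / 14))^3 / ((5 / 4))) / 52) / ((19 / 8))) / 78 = 64 * sqrt(14) / 2360085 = 0.00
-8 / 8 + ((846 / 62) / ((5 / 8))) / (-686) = -54857 / 53165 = -1.03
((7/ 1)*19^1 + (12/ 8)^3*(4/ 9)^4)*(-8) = -258808/ 243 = -1065.05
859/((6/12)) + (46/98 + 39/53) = 4464776/2597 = 1719.21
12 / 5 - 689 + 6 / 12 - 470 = -11561 / 10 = -1156.10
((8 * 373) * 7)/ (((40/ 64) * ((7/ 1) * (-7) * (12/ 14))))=-11936/ 15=-795.73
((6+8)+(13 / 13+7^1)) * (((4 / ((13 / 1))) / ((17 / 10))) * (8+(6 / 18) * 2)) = 1760 / 51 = 34.51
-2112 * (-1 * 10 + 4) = 12672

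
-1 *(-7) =7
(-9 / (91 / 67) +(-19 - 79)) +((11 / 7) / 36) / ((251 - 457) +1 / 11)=-776343913 / 7420140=-104.63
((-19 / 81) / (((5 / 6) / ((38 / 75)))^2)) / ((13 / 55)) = -1207184 / 3290625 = -0.37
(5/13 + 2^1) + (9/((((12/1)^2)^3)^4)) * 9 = 30424719300063162569588749/12758753254865197206601728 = 2.38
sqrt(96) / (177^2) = 4 * sqrt(6) / 31329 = 0.00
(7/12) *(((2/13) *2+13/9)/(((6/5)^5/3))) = 4484375/3639168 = 1.23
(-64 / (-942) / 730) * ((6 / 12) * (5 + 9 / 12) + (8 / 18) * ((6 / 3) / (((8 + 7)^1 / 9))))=818 / 2578725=0.00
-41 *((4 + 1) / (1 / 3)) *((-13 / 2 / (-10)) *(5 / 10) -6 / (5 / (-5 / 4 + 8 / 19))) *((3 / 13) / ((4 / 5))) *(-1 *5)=9252675 / 7904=1170.63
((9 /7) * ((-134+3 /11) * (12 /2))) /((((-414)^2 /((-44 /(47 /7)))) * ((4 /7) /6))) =10297 /24863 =0.41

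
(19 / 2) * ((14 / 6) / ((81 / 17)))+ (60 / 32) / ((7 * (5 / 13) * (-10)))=4.58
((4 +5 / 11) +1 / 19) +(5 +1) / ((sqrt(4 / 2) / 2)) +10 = 22.99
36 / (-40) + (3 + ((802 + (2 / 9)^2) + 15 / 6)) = 806.65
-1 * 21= -21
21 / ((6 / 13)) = 91 / 2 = 45.50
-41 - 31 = -72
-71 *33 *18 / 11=-3834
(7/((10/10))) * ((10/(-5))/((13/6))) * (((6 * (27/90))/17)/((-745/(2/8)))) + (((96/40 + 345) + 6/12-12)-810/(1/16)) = -20784949067/1646450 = -12624.10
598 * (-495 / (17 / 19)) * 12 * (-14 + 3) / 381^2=82488120 / 274193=300.84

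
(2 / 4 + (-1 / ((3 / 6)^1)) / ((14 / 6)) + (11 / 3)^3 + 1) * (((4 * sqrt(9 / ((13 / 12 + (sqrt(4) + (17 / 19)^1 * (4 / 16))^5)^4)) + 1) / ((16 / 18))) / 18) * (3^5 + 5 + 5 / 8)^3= 830665548827143119257224014991917 / 17249606598916737734557696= 48155622.80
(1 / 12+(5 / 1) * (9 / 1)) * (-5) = -2705 / 12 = -225.42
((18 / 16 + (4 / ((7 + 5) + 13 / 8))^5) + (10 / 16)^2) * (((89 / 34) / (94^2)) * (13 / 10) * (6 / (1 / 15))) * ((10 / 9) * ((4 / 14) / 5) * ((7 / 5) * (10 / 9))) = 0.01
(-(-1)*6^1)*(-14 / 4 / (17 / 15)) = -315 / 17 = -18.53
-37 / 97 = -0.38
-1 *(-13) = 13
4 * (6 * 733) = 17592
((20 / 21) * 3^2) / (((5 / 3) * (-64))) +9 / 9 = 103 / 112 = 0.92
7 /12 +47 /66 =57 /44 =1.30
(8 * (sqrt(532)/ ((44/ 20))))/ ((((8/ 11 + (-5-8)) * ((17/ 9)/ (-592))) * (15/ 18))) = 18944 * sqrt(133)/ 85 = 2570.27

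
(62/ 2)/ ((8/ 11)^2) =3751/ 64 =58.61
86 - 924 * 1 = -838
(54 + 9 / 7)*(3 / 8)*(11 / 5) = 12771 / 280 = 45.61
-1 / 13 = -0.08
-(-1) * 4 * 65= 260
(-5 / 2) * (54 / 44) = -135 / 44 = -3.07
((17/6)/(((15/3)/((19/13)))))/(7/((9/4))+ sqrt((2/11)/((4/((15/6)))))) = 596904/2215915 -8721 * sqrt(55)/2215915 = 0.24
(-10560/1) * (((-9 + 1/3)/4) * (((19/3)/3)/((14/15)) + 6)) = 3969680/21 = 189032.38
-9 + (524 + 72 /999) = 57173 /111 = 515.07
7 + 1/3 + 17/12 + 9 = 71/4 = 17.75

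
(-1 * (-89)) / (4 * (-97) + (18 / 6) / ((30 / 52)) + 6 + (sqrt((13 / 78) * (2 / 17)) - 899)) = -144771405 / 2075273666 - 2225 * sqrt(51) / 2075273666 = -0.07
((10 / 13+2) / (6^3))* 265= 265 / 78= 3.40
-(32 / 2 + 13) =-29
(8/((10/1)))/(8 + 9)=4/85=0.05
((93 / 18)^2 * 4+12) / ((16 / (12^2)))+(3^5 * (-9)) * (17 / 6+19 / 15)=-78977 / 10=-7897.70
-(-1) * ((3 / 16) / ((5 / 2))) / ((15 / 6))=3 / 100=0.03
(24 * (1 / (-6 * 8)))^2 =1 / 4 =0.25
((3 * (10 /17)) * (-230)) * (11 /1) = -75900 /17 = -4464.71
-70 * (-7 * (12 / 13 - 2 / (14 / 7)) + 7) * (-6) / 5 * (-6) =-49392 / 13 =-3799.38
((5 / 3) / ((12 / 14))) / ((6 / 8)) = 70 / 27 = 2.59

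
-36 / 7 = -5.14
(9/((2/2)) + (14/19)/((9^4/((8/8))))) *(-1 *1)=-9.00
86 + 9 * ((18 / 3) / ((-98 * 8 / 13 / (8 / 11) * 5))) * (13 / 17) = 85.90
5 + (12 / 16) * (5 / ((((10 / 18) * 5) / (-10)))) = -8.50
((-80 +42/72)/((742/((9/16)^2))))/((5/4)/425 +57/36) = -6561405/307342336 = -0.02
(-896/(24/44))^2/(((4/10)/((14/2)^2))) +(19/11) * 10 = 32724287150/99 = 330548355.05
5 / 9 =0.56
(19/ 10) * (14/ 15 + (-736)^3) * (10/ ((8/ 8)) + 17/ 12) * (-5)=7783391459539/ 180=43241063664.11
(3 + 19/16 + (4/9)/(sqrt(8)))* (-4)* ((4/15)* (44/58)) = -1474/435 - 352* sqrt(2)/3915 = -3.52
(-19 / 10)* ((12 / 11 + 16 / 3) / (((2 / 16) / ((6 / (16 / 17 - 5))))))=547808 / 3795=144.35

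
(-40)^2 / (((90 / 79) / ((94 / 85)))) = 237632 / 153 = 1553.15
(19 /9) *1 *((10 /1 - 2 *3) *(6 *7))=1064 /3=354.67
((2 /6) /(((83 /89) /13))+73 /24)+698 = 705.69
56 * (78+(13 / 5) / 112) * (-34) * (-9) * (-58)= -387731682 / 5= -77546336.40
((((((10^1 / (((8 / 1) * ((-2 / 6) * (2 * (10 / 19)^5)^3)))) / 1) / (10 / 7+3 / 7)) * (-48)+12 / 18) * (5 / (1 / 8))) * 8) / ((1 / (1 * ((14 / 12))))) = 20084703860524358149577 / 292500000000000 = 68665654.22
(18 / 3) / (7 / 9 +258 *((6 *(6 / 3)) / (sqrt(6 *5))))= -1890 / 129400171 +250776 *sqrt(30) / 129400171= 0.01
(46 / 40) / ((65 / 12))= 69 / 325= 0.21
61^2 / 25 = 148.84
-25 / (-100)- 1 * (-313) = 1253 / 4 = 313.25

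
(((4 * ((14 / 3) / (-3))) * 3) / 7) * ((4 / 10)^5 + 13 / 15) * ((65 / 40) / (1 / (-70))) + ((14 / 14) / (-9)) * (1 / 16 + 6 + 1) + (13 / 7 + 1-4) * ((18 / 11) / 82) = 8371969171 / 31570000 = 265.19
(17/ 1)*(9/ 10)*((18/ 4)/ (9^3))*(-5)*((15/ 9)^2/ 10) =-85/ 648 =-0.13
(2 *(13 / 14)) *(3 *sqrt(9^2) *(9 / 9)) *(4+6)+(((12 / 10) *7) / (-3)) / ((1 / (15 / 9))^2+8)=733100 / 1463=501.09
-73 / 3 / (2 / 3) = -73 / 2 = -36.50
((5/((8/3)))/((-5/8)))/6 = -1/2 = -0.50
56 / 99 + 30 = 3026 / 99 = 30.57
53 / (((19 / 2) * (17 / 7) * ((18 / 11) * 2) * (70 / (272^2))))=634304 / 855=741.88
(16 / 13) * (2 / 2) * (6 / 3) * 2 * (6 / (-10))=-192 / 65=-2.95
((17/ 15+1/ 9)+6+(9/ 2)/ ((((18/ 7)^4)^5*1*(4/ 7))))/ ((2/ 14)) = 2873232122839559602822702421/ 56658827628427014108610560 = 50.71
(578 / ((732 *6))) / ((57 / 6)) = 289 / 20862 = 0.01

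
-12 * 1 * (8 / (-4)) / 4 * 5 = 30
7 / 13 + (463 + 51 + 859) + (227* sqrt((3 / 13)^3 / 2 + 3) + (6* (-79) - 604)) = 3842 / 13 + 227* sqrt(343434) / 338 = 689.12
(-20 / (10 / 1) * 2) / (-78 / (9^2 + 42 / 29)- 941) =0.00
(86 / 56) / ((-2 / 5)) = -215 / 56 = -3.84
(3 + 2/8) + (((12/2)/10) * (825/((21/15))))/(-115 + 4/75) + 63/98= 197189/241388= 0.82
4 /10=0.40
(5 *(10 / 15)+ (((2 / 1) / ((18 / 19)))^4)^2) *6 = 34254104222 / 14348907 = 2387.23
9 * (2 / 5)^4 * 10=288 / 125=2.30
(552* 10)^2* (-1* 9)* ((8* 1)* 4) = -8775475200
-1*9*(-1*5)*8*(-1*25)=-9000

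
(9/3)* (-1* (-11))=33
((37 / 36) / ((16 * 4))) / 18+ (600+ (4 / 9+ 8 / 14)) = 174477571 / 290304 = 601.02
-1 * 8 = -8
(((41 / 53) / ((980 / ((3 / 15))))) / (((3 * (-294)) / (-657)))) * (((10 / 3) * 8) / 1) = 5986 / 1908795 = 0.00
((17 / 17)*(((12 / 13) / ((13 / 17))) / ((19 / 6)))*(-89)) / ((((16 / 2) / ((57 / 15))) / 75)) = -204255 / 169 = -1208.61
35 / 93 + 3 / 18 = 101 / 186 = 0.54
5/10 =1/2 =0.50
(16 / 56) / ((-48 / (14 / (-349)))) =1 / 4188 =0.00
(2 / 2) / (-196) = -1 / 196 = -0.01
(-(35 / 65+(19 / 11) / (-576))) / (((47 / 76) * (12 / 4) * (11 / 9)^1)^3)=-907548585 / 19760943059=-0.05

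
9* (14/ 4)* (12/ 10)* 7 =1323/ 5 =264.60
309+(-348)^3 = -42143883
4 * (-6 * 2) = -48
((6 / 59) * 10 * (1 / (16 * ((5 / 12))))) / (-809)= -0.00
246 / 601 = 0.41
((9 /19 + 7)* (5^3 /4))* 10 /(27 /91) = 4038125 /513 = 7871.59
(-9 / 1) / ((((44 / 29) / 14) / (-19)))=1577.86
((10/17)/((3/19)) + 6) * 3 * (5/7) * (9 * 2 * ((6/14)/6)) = 22320/833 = 26.79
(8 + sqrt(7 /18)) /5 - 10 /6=-1 /15 + sqrt(14) /30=0.06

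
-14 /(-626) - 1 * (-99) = 30994 /313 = 99.02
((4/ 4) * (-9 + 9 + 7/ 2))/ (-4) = -7/ 8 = -0.88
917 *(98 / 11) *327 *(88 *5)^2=517196803200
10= 10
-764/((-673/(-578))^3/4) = -590115286912/304821217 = -1935.94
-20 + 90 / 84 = -265 / 14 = -18.93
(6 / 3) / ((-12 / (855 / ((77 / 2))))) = -3.70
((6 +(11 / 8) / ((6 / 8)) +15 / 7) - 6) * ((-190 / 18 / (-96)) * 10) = 79325 / 18144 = 4.37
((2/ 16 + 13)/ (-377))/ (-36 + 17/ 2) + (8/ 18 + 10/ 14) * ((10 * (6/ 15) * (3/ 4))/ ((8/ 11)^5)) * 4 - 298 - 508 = -526257829975/ 713416704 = -737.66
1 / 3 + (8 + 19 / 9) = 94 / 9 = 10.44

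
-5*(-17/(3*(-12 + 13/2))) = -170/33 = -5.15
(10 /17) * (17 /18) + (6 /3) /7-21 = -1270 /63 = -20.16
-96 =-96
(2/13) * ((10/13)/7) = 20/1183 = 0.02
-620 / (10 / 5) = -310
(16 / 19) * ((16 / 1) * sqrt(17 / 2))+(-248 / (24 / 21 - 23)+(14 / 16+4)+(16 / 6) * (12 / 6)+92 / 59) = 1669205 / 72216+128 * sqrt(34) / 19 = 62.40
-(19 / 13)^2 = -361 / 169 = -2.14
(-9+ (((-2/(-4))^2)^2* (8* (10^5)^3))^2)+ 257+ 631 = 250000000000000000000000000879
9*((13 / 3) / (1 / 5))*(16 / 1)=3120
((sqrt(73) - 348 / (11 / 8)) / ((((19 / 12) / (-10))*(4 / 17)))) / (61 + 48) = 1419840 / 22781 - 510*sqrt(73) / 2071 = 60.22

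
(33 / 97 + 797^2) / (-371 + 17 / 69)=-2125728057 / 1240727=-1713.29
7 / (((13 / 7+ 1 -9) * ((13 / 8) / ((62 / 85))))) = -24304 / 47515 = -0.51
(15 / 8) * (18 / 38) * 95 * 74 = 24975 / 4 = 6243.75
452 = 452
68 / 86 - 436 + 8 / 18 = -168254 / 387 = -434.76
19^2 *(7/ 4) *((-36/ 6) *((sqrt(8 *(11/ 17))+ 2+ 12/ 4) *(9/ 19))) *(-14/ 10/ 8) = 25137 *sqrt(374)/ 680+ 25137/ 16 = 2285.95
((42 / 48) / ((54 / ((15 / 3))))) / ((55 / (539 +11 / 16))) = 5495 / 6912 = 0.79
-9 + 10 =1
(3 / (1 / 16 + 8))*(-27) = -10.05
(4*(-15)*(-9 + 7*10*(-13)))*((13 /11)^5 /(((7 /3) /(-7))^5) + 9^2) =-4255653809520 /161051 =-26424261.94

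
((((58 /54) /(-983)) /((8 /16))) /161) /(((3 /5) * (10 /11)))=-0.00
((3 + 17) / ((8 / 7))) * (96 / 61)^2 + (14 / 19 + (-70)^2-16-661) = 301678291 / 70699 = 4267.08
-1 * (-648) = 648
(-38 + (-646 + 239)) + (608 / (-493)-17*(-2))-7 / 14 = -406955 / 986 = -412.73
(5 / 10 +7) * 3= 45 / 2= 22.50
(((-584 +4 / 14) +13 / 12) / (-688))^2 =2395221481 / 3339915264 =0.72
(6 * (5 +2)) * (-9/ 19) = -378/ 19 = -19.89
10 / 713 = 0.01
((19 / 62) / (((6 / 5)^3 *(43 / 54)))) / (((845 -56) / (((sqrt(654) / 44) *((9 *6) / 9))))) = 2375 *sqrt(654) / 61701904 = 0.00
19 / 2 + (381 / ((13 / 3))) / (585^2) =9.50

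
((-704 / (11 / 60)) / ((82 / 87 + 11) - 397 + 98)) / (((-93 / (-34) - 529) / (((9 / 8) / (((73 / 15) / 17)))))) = -56181600 / 562426967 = -0.10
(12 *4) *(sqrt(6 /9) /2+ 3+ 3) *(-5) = -1440 - 40 *sqrt(6) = -1537.98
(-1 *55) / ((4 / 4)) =-55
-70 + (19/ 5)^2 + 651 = 595.44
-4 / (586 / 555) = -1110 / 293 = -3.79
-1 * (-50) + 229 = 279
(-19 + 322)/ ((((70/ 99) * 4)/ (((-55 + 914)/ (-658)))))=-25767423/ 184240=-139.86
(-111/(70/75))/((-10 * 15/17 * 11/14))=1887/110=17.15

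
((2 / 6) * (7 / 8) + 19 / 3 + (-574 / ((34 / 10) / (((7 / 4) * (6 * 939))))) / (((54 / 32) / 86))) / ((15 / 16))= -69220169954 / 765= -90483882.29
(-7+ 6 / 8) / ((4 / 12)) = -75 / 4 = -18.75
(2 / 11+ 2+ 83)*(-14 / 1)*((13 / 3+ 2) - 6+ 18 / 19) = -957614 / 627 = -1527.30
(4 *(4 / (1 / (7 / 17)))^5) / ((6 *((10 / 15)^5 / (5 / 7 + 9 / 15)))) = 572552064 / 7099285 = 80.65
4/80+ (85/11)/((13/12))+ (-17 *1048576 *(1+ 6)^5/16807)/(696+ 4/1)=-2548369251/100100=-25458.23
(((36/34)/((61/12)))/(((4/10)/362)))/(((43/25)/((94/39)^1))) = 153126000/579683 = 264.15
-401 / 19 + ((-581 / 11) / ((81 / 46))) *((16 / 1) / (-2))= 3705061 / 16929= 218.86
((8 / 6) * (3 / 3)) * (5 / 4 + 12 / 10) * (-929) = -45521 / 15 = -3034.73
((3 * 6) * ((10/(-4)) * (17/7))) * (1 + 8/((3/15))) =-31365/7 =-4480.71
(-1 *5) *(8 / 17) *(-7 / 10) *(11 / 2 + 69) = 2086 / 17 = 122.71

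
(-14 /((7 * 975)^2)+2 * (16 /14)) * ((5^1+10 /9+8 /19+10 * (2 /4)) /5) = 29994116056 /5689490625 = 5.27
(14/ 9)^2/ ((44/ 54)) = 98/ 33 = 2.97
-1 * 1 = -1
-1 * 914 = -914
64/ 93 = 0.69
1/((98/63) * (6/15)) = 1.61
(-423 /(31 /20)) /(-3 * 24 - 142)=4230 /3317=1.28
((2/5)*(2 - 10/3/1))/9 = -8/135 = -0.06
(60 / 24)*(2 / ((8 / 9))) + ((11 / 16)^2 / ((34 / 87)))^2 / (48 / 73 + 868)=27030976524297 / 4804068769792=5.63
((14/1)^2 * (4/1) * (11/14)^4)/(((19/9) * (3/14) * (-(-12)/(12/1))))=87846/133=660.50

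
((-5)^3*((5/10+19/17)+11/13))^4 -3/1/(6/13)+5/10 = 343361478833741585649/38167092496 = 8996270252.17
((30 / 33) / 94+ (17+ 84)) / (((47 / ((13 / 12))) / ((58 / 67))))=9843847 / 4884099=2.02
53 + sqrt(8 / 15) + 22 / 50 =2*sqrt(30) / 15 + 1336 / 25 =54.17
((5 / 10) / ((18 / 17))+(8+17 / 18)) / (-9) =-113 / 108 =-1.05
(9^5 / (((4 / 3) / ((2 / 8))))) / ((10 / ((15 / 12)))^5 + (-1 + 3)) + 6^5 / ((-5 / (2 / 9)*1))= -36205569 / 104864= -345.26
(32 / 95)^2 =1024 / 9025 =0.11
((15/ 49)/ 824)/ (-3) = -5/ 40376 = -0.00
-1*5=-5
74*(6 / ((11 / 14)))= 565.09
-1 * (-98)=98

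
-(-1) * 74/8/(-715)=-37/2860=-0.01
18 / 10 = 9 / 5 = 1.80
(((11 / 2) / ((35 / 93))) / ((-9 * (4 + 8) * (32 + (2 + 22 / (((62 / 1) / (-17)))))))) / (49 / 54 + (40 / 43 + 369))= -454553 / 34839499100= -0.00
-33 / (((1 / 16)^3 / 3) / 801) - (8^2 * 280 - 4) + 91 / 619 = -201067677689 / 619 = -324826619.85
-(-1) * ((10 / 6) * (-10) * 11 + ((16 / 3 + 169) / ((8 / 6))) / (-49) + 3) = -107605 / 588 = -183.00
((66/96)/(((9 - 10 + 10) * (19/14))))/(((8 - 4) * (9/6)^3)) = 77/18468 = 0.00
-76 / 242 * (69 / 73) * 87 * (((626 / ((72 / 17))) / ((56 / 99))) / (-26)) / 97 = 606897297 / 226818592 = 2.68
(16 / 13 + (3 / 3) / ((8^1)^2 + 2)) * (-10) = -5345 / 429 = -12.46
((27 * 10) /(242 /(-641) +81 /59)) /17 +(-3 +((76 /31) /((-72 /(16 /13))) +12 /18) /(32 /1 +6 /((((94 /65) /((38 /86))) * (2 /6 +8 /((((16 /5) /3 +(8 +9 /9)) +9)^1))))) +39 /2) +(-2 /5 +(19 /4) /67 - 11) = 77807288577988927247 /3679588463895098820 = 21.15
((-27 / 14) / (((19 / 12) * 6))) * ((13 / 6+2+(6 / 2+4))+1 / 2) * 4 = -180 / 19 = -9.47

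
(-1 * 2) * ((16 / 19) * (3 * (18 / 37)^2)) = -31104 / 26011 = -1.20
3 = 3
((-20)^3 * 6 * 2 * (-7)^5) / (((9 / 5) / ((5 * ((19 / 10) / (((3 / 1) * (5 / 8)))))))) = 40874624000 / 9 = 4541624888.89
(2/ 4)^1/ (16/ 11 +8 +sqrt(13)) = 44/ 711 - 121 * sqrt(13)/ 18486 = 0.04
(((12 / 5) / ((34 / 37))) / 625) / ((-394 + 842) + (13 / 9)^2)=0.00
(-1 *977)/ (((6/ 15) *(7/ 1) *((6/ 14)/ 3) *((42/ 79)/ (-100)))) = 9647875/ 21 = 459422.62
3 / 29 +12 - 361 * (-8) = 84103 / 29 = 2900.10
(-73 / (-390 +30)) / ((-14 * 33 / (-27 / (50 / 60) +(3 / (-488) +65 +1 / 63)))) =-365931991 / 25566710400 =-0.01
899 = 899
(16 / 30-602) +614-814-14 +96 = -10792 / 15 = -719.47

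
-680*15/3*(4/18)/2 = -377.78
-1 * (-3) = 3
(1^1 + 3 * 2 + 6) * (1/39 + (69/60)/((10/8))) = 922/75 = 12.29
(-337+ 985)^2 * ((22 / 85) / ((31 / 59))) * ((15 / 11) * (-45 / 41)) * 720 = -4816130918400 / 21607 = -222896788.93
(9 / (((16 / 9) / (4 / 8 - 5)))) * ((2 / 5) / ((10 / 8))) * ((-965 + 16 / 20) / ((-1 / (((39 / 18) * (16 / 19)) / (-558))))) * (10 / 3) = 1128114 / 14725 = 76.61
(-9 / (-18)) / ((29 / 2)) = 1 / 29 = 0.03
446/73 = 6.11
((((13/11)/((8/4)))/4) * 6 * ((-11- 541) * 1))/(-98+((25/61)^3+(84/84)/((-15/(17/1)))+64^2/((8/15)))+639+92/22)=-18324176130/308008531733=-0.06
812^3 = 535387328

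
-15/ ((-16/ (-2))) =-15/ 8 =-1.88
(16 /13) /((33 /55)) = 80 /39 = 2.05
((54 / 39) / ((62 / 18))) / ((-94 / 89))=-7209 / 18941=-0.38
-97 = -97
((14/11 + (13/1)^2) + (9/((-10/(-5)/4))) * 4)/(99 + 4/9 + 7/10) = 2.42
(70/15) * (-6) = -28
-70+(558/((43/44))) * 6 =144302/43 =3355.86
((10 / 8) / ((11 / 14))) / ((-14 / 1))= -5 / 44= -0.11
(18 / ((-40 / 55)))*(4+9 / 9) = -495 / 4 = -123.75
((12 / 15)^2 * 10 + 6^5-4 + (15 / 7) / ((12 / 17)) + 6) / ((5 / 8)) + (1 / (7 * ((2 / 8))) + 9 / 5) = 2180897 / 175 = 12462.27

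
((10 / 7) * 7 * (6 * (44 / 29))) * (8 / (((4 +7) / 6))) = 11520 / 29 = 397.24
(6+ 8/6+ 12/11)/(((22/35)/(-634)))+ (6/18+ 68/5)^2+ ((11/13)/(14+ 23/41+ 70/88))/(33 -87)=-244223267844583/29414352825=-8302.86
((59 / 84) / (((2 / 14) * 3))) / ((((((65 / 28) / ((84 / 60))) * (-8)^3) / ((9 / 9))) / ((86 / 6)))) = -124313 / 4492800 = -0.03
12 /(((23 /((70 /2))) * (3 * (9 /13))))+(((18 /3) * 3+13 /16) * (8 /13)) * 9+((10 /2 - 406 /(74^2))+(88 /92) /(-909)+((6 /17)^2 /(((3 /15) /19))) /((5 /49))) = 2794409825594 /11947962559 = 233.88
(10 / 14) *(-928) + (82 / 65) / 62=-9349313 / 14105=-662.84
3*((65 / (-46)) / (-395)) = 39 / 3634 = 0.01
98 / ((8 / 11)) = 539 / 4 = 134.75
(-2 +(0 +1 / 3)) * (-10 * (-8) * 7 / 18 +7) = -1715 / 27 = -63.52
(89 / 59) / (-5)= -89 / 295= -0.30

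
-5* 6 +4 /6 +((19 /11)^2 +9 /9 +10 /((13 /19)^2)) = -244708 /61347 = -3.99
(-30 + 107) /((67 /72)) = 5544 /67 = 82.75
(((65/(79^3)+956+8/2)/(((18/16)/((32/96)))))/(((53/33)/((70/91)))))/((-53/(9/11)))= -37865400400/18004305163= -2.10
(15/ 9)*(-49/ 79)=-245/ 237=-1.03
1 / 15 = 0.07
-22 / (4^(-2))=-352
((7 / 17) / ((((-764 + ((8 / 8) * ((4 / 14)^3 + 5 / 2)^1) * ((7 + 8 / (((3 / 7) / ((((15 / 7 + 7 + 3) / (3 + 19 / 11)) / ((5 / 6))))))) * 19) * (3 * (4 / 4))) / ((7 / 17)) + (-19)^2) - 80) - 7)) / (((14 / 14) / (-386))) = -168675052 / 22245607737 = -0.01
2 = 2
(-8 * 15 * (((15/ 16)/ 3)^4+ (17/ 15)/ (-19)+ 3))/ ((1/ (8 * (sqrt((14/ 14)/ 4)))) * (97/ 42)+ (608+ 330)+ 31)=-1157043153/ 3169168384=-0.37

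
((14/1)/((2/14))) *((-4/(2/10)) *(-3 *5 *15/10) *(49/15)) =144060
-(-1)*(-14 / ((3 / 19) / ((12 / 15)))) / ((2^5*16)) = -133 / 960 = -0.14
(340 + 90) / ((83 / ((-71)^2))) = 2167630 / 83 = 26116.02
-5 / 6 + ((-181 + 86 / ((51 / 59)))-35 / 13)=-112757 / 1326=-85.04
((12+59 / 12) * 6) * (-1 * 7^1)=-1421 / 2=-710.50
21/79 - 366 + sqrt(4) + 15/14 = -401105/1106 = -362.66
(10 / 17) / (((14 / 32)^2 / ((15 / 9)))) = 12800 / 2499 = 5.12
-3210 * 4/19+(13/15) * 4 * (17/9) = -1716604/2565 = -669.24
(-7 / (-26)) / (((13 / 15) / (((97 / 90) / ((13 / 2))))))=679 / 13182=0.05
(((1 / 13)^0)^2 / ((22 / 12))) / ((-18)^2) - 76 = -45143 / 594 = -76.00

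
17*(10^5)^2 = 170000000000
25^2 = 625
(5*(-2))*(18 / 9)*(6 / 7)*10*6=-7200 / 7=-1028.57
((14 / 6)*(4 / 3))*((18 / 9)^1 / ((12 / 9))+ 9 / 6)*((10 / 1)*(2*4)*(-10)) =-22400 / 3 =-7466.67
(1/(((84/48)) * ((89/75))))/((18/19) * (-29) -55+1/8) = -45600/7798091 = -0.01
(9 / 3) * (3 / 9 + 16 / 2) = 25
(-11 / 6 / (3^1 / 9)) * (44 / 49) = -4.94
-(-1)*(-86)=-86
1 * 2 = 2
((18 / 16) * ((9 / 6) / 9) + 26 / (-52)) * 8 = -5 / 2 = -2.50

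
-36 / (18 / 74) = -148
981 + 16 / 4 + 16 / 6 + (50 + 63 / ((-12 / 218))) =-641 / 6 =-106.83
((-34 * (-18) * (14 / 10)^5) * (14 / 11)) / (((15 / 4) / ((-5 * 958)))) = -183939034944 / 34375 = -5350953.74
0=0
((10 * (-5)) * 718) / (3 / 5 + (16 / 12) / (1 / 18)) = -179500 / 123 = -1459.35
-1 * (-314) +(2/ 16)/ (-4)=10047/ 32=313.97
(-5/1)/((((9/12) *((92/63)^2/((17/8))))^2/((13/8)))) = -32879930265/2292457472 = -14.34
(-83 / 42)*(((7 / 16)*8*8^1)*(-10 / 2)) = 830 / 3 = 276.67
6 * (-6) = -36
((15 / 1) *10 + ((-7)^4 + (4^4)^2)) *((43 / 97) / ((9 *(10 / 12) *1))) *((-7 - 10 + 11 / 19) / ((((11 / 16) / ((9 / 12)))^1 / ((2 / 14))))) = -10298.91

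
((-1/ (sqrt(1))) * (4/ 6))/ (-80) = 1/ 120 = 0.01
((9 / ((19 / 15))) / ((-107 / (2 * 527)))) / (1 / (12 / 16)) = -52.49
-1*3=-3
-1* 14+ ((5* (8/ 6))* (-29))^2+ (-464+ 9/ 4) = 1328473/ 36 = 36902.03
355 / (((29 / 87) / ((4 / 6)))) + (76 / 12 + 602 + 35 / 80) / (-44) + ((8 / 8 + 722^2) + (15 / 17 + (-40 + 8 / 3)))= 521944.71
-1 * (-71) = 71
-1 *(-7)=7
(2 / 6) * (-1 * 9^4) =-2187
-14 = -14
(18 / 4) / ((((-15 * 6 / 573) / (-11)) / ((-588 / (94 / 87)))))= -80609067 / 470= -171508.65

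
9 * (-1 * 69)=-621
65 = 65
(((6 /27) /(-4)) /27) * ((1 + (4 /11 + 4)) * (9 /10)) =-0.01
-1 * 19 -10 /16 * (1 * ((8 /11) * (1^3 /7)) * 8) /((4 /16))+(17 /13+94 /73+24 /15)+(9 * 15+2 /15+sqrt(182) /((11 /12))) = 12 * sqrt(182) /11+129614083 /1096095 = 132.97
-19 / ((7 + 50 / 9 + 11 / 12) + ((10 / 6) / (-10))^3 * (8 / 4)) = -1026 / 727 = -1.41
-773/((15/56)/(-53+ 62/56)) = 2246338/15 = 149755.87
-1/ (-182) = 1/ 182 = 0.01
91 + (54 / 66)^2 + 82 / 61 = 686534 / 7381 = 93.01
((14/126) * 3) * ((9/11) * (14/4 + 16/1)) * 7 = 819/22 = 37.23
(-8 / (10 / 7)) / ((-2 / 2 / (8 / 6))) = 112 / 15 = 7.47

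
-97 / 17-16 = -21.71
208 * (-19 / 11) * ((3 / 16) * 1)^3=-6669 / 2816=-2.37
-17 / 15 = -1.13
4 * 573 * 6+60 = 13812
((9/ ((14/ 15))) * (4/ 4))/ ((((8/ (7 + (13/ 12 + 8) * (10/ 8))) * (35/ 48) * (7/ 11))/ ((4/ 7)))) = 261657/ 9604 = 27.24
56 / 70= 4 / 5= 0.80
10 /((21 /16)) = 160 /21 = 7.62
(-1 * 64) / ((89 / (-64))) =4096 / 89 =46.02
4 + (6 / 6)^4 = 5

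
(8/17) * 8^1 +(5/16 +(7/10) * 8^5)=31200681/1360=22941.68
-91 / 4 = -22.75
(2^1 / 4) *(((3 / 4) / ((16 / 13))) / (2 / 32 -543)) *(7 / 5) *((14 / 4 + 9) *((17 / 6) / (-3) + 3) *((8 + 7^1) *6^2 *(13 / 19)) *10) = -7034625 / 94316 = -74.59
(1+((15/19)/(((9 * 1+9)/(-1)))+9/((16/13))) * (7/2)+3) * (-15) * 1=-268495/608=-441.60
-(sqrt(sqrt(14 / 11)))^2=-sqrt(154) / 11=-1.13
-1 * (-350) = 350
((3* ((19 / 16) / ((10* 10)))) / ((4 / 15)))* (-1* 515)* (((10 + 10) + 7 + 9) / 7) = -158517 / 448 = -353.83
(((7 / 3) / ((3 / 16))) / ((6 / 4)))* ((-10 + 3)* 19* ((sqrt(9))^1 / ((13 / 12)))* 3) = -119168 / 13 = -9166.77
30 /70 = 3 /7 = 0.43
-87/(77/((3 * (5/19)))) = -1305/1463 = -0.89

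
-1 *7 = -7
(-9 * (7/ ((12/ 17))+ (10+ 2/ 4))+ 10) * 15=-10425/ 4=-2606.25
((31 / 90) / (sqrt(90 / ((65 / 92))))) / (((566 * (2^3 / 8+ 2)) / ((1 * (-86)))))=-0.00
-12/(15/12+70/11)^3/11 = -92928/37595375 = -0.00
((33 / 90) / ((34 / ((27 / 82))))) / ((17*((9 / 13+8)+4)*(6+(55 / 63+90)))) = 2457 / 14462889400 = 0.00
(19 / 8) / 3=19 / 24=0.79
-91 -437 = -528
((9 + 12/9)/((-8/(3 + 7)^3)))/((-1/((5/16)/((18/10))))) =96875/432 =224.25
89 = 89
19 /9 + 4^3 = 66.11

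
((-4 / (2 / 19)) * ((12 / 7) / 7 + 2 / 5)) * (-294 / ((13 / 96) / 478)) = 1653069312 / 65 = 25431835.57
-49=-49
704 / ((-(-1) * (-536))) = -88 / 67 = -1.31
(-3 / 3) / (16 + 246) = -1 / 262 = -0.00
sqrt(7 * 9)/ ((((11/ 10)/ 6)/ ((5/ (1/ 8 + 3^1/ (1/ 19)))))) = 7200 * sqrt(7)/ 5027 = 3.79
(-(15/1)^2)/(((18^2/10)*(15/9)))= -25/6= -4.17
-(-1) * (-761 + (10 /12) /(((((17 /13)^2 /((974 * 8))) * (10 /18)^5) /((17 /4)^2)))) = 1619018699 /1250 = 1295214.96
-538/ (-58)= 269/ 29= 9.28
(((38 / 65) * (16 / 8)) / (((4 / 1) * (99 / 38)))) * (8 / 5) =5776 / 32175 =0.18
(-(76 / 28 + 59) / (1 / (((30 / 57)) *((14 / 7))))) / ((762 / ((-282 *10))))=4060800 / 16891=240.41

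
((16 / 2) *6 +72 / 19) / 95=984 / 1805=0.55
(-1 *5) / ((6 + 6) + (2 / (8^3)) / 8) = -10240 / 24577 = -0.42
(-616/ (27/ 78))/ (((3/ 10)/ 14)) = -83045.93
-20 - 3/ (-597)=-3979/ 199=-19.99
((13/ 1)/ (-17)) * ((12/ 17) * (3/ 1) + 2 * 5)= -2678/ 289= -9.27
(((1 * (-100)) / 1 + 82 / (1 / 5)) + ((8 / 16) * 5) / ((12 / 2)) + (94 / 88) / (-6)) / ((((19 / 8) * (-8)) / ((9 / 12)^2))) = -245709 / 26752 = -9.18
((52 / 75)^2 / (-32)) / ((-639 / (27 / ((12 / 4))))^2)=-169 / 56711250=-0.00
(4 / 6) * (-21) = -14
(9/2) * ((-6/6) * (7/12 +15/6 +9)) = -435/8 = -54.38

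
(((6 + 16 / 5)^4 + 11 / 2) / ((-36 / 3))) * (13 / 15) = -116503231 / 225000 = -517.79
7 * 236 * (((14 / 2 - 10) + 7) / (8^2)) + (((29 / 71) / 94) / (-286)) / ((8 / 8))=103.25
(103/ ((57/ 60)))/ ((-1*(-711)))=2060/ 13509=0.15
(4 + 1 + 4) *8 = 72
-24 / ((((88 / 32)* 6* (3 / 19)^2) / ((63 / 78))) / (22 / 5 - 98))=242592 / 55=4410.76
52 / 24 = 13 / 6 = 2.17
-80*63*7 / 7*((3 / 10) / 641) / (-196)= 54 / 4487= 0.01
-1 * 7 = -7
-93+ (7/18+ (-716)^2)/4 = 9221119/72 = 128071.10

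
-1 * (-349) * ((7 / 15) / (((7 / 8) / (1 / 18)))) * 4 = 5584 / 135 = 41.36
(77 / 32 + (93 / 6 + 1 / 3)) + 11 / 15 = 18.97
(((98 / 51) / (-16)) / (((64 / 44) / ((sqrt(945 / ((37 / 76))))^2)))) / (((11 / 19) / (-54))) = 150444945 / 10064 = 14948.82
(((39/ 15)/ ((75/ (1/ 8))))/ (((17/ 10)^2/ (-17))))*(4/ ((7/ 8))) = -208/ 1785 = -0.12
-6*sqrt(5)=-13.42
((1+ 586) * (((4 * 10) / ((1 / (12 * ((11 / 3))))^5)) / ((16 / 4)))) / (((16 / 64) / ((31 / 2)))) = 60019610562560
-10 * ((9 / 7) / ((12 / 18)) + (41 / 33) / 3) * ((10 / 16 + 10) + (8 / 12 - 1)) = -4010045 / 16632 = -241.10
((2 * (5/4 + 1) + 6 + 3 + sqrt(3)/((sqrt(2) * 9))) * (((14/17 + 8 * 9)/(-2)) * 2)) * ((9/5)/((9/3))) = -50139/85 - 619 * sqrt(6)/255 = -595.82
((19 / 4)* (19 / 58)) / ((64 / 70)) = 12635 / 7424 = 1.70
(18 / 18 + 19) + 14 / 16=167 / 8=20.88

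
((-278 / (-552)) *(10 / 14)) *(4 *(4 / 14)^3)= 5560 / 165669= 0.03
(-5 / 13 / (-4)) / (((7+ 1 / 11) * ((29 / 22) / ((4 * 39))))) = 605 / 377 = 1.60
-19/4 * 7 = -133/4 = -33.25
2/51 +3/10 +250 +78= 167453/510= 328.34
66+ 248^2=61570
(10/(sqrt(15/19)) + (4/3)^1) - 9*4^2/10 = -196/15 + 2*sqrt(285)/3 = -1.81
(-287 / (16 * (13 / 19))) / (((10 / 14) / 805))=-6145531 / 208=-29545.82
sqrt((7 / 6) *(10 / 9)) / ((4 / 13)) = 13 *sqrt(105) / 36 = 3.70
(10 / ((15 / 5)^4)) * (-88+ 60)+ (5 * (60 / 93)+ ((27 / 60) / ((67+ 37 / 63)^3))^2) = -1382680784901126518667617281 / 5986054225721828217867033600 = -0.23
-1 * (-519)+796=1315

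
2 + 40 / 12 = 5.33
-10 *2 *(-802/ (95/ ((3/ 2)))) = 4812/ 19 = 253.26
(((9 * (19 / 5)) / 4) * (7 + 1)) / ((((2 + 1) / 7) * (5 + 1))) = 133 / 5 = 26.60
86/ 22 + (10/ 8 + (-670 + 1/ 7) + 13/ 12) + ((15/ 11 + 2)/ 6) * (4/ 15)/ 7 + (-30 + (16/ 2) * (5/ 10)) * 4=-2659711/ 3465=-767.59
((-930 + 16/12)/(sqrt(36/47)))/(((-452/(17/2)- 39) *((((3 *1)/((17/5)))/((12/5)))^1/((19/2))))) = 15297926 *sqrt(47)/352575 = 297.46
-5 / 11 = -0.45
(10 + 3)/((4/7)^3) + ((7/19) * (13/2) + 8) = 97361/1216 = 80.07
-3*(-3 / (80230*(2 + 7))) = 1 / 80230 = 0.00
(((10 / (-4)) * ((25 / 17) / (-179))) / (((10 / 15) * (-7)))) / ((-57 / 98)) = 875 / 115634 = 0.01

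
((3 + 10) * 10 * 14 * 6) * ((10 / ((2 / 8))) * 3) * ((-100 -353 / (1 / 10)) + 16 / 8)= -4754131200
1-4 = -3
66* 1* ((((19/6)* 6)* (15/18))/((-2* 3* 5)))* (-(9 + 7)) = 557.33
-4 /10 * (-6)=12 /5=2.40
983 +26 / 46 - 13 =22323 / 23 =970.57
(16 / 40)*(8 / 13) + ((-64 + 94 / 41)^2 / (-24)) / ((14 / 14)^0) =-103853249 / 655590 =-158.41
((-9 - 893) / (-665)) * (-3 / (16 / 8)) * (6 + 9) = -4059 / 133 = -30.52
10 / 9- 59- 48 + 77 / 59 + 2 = -54472 / 531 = -102.58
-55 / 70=-11 / 14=-0.79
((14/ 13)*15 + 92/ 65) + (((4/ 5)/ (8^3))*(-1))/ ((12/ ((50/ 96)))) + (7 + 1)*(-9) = -54.43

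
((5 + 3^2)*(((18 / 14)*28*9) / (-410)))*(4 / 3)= -14.75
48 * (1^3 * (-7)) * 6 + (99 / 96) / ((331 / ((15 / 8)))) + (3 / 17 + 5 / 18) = -26130684841 / 12964608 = -2015.54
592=592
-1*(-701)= 701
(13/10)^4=28561/10000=2.86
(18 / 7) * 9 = 162 / 7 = 23.14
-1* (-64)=64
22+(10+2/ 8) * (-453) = -18485/ 4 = -4621.25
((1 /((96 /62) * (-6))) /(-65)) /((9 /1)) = 31 /168480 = 0.00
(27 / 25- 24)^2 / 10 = 328329 / 6250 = 52.53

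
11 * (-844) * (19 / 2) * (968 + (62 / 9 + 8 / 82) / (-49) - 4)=-1537071174188 / 18081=-85010296.68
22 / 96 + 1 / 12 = 5 / 16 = 0.31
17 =17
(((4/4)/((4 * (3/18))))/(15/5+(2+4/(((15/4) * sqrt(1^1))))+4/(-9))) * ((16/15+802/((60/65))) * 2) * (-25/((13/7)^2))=-287719425/85514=-3364.59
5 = 5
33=33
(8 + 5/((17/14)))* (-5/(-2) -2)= 103/17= 6.06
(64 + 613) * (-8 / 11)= -492.36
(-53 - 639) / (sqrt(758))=-346 * sqrt(758) / 379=-25.13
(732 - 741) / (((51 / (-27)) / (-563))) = -45603 / 17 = -2682.53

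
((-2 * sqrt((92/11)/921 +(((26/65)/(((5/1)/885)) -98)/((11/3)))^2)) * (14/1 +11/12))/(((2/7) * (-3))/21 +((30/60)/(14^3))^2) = 5391147776 * sqrt(35306222781)/186812246115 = 5422.52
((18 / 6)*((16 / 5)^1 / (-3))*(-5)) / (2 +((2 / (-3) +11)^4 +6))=1296 / 924169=0.00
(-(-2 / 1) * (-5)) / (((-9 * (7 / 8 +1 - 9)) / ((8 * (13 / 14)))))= -4160 / 3591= -1.16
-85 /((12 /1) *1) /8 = -85 /96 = -0.89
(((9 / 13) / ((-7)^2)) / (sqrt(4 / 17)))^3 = 12393 * sqrt(17) / 2067798824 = 0.00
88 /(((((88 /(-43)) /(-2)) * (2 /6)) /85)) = 21930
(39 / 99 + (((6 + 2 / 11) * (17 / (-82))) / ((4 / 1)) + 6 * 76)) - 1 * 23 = 1171897 / 2706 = 433.07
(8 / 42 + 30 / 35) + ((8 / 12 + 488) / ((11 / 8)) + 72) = 428.44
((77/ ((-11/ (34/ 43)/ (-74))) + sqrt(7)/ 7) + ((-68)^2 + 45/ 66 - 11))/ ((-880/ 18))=-42768063/ 416240 - 9* sqrt(7)/ 3080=-102.76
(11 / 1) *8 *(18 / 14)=792 / 7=113.14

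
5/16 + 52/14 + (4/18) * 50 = 15259/1008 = 15.14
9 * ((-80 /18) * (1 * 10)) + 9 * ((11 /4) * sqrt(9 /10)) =-400 + 297 * sqrt(10) /40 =-376.52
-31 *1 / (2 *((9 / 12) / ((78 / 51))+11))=-1.35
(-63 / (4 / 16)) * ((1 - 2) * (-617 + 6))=-153972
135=135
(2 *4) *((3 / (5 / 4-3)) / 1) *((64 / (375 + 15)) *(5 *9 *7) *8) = -5671.38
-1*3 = -3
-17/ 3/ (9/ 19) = -323/ 27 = -11.96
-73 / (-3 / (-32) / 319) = -745184 / 3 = -248394.67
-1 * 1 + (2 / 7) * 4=1 / 7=0.14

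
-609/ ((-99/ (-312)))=-21112/ 11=-1919.27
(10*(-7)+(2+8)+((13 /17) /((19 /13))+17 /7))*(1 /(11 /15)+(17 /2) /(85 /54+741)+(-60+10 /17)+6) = 4575458628884 /1541285263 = 2968.60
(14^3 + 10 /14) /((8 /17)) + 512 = 355293 /56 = 6344.52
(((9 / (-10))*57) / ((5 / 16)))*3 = -12312 / 25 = -492.48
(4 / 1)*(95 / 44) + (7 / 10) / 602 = 81711 / 9460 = 8.64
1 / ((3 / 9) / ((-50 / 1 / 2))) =-75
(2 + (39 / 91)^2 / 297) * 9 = 9705 / 539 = 18.01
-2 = -2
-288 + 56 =-232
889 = 889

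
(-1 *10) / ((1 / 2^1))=-20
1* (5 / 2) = 5 / 2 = 2.50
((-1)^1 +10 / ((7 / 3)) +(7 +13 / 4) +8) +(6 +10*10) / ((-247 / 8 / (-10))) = 386381 / 6916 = 55.87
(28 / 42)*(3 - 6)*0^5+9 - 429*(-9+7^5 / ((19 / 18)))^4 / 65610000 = -874330959064896285 / 2085136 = -419316034572.76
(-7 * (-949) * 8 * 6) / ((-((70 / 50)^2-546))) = 1138800 / 1943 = 586.10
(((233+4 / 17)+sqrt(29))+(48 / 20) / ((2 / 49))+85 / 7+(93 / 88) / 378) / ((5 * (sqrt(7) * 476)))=sqrt(7) * (942480 * sqrt(29)+286684459) / 15701716800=0.05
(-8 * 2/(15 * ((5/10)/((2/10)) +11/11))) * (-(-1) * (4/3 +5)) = -608/315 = -1.93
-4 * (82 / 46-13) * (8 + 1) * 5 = 46440 / 23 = 2019.13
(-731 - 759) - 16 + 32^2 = -482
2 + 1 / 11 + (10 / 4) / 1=101 / 22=4.59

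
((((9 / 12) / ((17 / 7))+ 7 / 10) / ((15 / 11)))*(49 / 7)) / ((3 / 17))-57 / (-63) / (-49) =9053273 / 308700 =29.33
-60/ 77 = -0.78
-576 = -576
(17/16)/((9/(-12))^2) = 17/9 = 1.89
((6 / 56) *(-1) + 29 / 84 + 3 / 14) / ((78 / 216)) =114 / 91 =1.25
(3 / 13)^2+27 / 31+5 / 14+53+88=10435769 / 73346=142.28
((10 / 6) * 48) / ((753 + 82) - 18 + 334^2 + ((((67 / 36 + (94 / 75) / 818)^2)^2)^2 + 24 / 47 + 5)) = 1267401989438540154207913124901600000000000000000 / 1782654768352858951822018111425825231475261656625007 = 0.00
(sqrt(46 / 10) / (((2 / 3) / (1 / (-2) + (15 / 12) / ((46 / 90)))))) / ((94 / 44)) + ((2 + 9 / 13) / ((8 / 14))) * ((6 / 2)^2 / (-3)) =-735 / 52 + 5907 * sqrt(115) / 21620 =-11.20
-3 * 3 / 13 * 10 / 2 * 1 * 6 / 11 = -270 / 143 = -1.89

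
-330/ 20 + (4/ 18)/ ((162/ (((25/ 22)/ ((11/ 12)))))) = -970199/ 58806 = -16.50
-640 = -640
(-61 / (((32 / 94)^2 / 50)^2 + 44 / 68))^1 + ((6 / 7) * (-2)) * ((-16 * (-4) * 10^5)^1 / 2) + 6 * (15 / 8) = -5485797.31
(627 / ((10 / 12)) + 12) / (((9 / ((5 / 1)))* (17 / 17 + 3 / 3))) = 212.33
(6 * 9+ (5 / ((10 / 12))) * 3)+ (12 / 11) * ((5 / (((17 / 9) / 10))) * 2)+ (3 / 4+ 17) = 110333 / 748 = 147.50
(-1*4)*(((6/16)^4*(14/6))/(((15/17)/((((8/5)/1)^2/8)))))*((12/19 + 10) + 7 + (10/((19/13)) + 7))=-2.11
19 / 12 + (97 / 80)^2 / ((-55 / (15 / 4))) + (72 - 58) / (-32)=883319 / 844800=1.05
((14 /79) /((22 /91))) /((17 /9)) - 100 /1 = -1471567 /14773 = -99.61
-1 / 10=-0.10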